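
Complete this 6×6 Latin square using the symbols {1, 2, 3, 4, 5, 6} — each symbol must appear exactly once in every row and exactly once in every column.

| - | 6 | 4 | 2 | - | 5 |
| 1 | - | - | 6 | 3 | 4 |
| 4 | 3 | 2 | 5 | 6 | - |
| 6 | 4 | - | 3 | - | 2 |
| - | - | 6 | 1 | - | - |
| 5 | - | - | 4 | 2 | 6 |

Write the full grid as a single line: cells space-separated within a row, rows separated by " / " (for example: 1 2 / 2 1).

3 6 4 2 1 5 / 1 2 5 6 3 4 / 4 3 2 5 6 1 / 6 4 1 3 5 2 / 2 5 6 1 4 3 / 5 1 3 4 2 6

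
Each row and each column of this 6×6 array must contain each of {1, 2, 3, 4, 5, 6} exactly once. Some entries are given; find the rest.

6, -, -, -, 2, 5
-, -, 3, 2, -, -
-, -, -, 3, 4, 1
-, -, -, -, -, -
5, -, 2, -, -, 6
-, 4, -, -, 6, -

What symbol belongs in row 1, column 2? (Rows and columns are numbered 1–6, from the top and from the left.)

row 2 has {2,3}; column 6 has {1,5,6} — only 4 is left for (r2,c6).
row 3 has {1,3,4}; column 1 has {5,6} — only 2 is left for (r3,c1).
row 2 has {2,3,4}; column 1 has {2,5,6} — only 1 is left for (r2,c1).
row 2 has {1,2,3,4}; column 5 has {2,4,6} — only 5 is left for (r2,c5).
row 6 has {4,6}; column 1 has {1,2,5,6} — only 3 is left for (r6,c1).
row 6 has {3,4,6}; column 6 has {1,4,5,6} — only 2 is left for (r6,c6).
row 2 has {1,2,3,4,5}; column 2 has {4} — only 6 is left for (r2,c2).
row 3 has {1,2,3,4}; column 2 has {4,6} — only 5 is left for (r3,c2).
row 3 has {1,2,3,4,5}; column 3 has {2,3} — only 6 is left for (r3,c3).
row 4 is empty so far; column 1 has {1,2,3,5,6} — only 4 is left for (r4,c1).
row 4 has {4}; column 6 has {1,2,4,5,6} — only 3 is left for (r4,c6).
row 4 has {3,4}; column 5 has {2,4,5,6} — only 1 is left for (r4,c5).
row 5 has {2,5,6}; column 5 has {1,2,4,5,6} — only 3 is left for (r5,c5).
row 4 has {1,3,4}; column 2 has {4,5,6} — only 2 is left for (r4,c2).
row 4 has {1,2,3,4}; column 3 has {2,3,6} — only 5 is left for (r4,c3).
row 4 has {1,2,3,4,5}; column 4 has {2,3} — only 6 is left for (r4,c4).
row 5 has {2,3,5,6}; column 2 has {2,4,5,6} — only 1 is left for (r5,c2).
row 5 has {1,2,3,5,6}; column 4 has {2,3,6} — only 4 is left for (r5,c4).
row 6 has {2,3,4,6}; column 3 has {2,3,5,6} — only 1 is left for (r6,c3).
row 6 has {1,2,3,4,6}; column 4 has {2,3,4,6} — only 5 is left for (r6,c4).
row 1 has {2,5,6}; column 2 has {1,2,4,5,6} — only 3 is left for (r1,c2).

3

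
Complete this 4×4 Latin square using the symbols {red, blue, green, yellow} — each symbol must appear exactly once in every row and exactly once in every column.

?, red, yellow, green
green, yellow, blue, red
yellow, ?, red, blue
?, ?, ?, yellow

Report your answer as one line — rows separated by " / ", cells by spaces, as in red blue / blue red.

(r1,c1): row 1 has {red,green,yellow}; column 1 has {green,yellow}, so it must be blue.
(r3,c2): row 3 has {red,blue,yellow}; column 2 has {red,yellow}, so it must be green.
(r4,c1): row 4 has {yellow}; column 1 has {blue,green,yellow}, so it must be red.
(r4,c2): row 4 has {red,yellow}; column 2 has {red,green,yellow}, so it must be blue.
(r4,c3): row 4 has {red,blue,yellow}; column 3 has {red,blue,yellow}, so it must be green.

blue red yellow green / green yellow blue red / yellow green red blue / red blue green yellow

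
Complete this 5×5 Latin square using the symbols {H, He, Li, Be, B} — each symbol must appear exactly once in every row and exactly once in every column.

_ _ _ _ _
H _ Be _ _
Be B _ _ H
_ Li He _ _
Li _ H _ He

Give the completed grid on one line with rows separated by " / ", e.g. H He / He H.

He H B Be Li / H He Be Li B / Be B Li He H / B Li He H Be / Li Be H B He

(r2,c2) = He
(r3,c3) = Li
(r3,c4) = He
(r4,c1) = B
(r4,c5) = Be
(r5,c2) = Be
(r5,c4) = B
(r1,c1) = He
(r1,c2) = H
(r1,c3) = B
(r1,c5) = Li
(r2,c4) = Li
(r2,c5) = B
(r4,c4) = H
(r1,c4) = Be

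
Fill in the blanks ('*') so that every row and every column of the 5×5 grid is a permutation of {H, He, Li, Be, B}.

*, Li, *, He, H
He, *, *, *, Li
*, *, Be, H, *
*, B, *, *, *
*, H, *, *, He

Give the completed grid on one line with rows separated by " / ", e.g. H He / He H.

At row 1, column 3: row 1 has {H,He,Li}; column 3 has {Be}; that leaves B.
At row 2, column 2: row 2 has {He,Li}; column 2 has {H,Li,B}; that leaves Be.
At row 2, column 3: row 2 has {He,Li,Be}; column 3 has {Be,B}; that leaves H.
At row 2, column 4: row 2 has {H,He,Li,Be}; column 4 has {H,He}; that leaves B.
At row 3, column 2: row 3 has {H,Be}; column 2 has {H,Li,Be,B}; that leaves He.
At row 3, column 5: row 3 has {H,He,Be}; column 5 has {H,He,Li}; that leaves B.
At row 4, column 5: row 4 has {B}; column 5 has {H,He,Li,B}; that leaves Be.
At row 5, column 3: row 5 has {H,He}; column 3 has {H,Be,B}; that leaves Li.
At row 5, column 4: row 5 has {H,He,Li}; column 4 has {H,He,B}; that leaves Be.
At row 1, column 1: row 1 has {H,He,Li,B}; column 1 has {He}; that leaves Be.
At row 3, column 1: row 3 has {H,He,Be,B}; column 1 has {He,Be}; that leaves Li.
At row 4, column 1: row 4 has {Be,B}; column 1 has {He,Li,Be}; that leaves H.
At row 4, column 3: row 4 has {H,Be,B}; column 3 has {H,Li,Be,B}; that leaves He.
At row 4, column 4: row 4 has {H,He,Be,B}; column 4 has {H,He,Be,B}; that leaves Li.
At row 5, column 1: row 5 has {H,He,Li,Be}; column 1 has {H,He,Li,Be}; that leaves B.

Be Li B He H / He Be H B Li / Li He Be H B / H B He Li Be / B H Li Be He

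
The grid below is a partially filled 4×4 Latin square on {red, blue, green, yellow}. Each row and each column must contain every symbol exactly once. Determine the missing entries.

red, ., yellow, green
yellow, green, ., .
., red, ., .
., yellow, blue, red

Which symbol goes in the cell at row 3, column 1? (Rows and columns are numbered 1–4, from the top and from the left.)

blue

row 1 has {red,green,yellow}; column 2 has {red,green,yellow} — only blue is left for (r1,c2).
row 2 has {green,yellow}; column 3 has {blue,yellow} — only red is left for (r2,c3).
row 2 has {red,green,yellow}; column 4 has {red,green} — only blue is left for (r2,c4).
row 3 has {red}; column 3 has {red,blue,yellow} — only green is left for (r3,c3).
row 3 has {red,green}; column 4 has {red,blue,green} — only yellow is left for (r3,c4).
row 4 has {red,blue,yellow}; column 1 has {red,yellow} — only green is left for (r4,c1).
row 3 has {red,green,yellow}; column 1 has {red,green,yellow} — only blue is left for (r3,c1).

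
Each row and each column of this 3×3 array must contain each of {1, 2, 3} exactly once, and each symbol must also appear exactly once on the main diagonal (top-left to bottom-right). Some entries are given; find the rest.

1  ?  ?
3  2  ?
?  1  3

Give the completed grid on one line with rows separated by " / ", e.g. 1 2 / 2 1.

1 3 2 / 3 2 1 / 2 1 3

(r1,c2): row 1 has {1}; column 2 has {1,2}, so it must be 3.
(r1,c3): row 1 has {1,3}; column 3 has {3}, so it must be 2.
(r2,c3): row 2 has {2,3}; column 3 has {2,3}, so it must be 1.
(r3,c1): row 3 has {1,3}; column 1 has {1,3}, so it must be 2.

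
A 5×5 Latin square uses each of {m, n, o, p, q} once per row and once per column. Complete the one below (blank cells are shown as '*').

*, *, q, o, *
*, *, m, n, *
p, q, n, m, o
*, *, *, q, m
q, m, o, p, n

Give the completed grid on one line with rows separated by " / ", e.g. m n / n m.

Cell (r1,c5): row 1 has {o,q}; column 5 has {m,n,o} → p.
Cell (r2,c1): row 2 has {m,n}; column 1 has {p,q} → o.
Cell (r2,c2): row 2 has {m,n,o}; column 2 has {m,q} → p.
Cell (r2,c5): row 2 has {m,n,o,p}; column 5 has {m,n,o,p} → q.
Cell (r4,c1): row 4 has {m,q}; column 1 has {o,p,q} → n.
Cell (r4,c2): row 4 has {m,n,q}; column 2 has {m,p,q} → o.
Cell (r4,c3): row 4 has {m,n,o,q}; column 3 has {m,n,o,q} → p.
Cell (r1,c1): row 1 has {o,p,q}; column 1 has {n,o,p,q} → m.
Cell (r1,c2): row 1 has {m,o,p,q}; column 2 has {m,o,p,q} → n.

m n q o p / o p m n q / p q n m o / n o p q m / q m o p n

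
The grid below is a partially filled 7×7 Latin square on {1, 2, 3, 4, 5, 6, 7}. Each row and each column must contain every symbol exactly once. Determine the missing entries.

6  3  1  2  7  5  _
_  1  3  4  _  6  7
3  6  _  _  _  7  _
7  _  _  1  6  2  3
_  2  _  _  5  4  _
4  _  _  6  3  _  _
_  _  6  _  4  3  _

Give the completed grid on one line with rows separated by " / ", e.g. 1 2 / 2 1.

6 3 1 2 7 5 4 / 5 1 3 4 2 6 7 / 3 6 4 5 1 7 2 / 7 4 5 1 6 2 3 / 1 2 7 3 5 4 6 / 4 7 2 6 3 1 5 / 2 5 6 7 4 3 1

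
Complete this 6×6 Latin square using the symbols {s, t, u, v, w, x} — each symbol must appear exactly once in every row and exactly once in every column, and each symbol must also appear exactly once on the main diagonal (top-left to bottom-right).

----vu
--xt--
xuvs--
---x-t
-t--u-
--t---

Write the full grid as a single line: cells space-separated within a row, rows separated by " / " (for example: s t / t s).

t x s w v u / u w x t s v / x u v s t w / v s u x w t / s t w v u x / w v t u x s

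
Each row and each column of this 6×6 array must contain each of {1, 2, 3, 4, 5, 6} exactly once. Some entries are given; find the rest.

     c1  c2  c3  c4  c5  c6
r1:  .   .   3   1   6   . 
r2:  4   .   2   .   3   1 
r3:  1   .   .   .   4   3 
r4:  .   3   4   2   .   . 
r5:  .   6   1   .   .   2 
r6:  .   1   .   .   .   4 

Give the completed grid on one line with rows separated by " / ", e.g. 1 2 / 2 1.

2 4 3 1 6 5 / 4 5 2 6 3 1 / 1 2 6 5 4 3 / 5 3 4 2 1 6 / 3 6 1 4 5 2 / 6 1 5 3 2 4

Cell (r1,c6): row 1 has {1,3,6}; column 6 has {1,2,3,4} → 5.
Cell (r2,c2): row 2 has {1,2,3,4}; column 2 has {1,3,6} → 5.
Cell (r2,c4): row 2 has {1,2,3,4,5}; column 4 has {1,2} → 6.
Cell (r3,c2): row 3 has {1,3,4}; column 2 has {1,3,5,6} → 2.
Cell (r3,c4): row 3 has {1,2,3,4}; column 4 has {1,2,6} → 5.
Cell (r4,c6): row 4 has {2,3,4}; column 6 has {1,2,3,4,5} → 6.
Cell (r5,c5): row 5 has {1,2,6}; column 5 has {3,4,6} → 5.
Cell (r6,c4): row 6 has {1,4}; column 4 has {1,2,5,6} → 3.
Cell (r6,c5): row 6 has {1,3,4}; column 5 has {3,4,5,6} → 2.
Cell (r1,c1): row 1 has {1,3,5,6}; column 1 has {1,4} → 2.
Cell (r1,c2): row 1 has {1,2,3,5,6}; column 2 has {1,2,3,5,6} → 4.
Cell (r3,c3): row 3 has {1,2,3,4,5}; column 3 has {1,2,3,4} → 6.
Cell (r4,c1): row 4 has {2,3,4,6}; column 1 has {1,2,4} → 5.
Cell (r4,c5): row 4 has {2,3,4,5,6}; column 5 has {2,3,4,5,6} → 1.
Cell (r5,c1): row 5 has {1,2,5,6}; column 1 has {1,2,4,5} → 3.
Cell (r5,c4): row 5 has {1,2,3,5,6}; column 4 has {1,2,3,5,6} → 4.
Cell (r6,c1): row 6 has {1,2,3,4}; column 1 has {1,2,3,4,5} → 6.
Cell (r6,c3): row 6 has {1,2,3,4,6}; column 3 has {1,2,3,4,6} → 5.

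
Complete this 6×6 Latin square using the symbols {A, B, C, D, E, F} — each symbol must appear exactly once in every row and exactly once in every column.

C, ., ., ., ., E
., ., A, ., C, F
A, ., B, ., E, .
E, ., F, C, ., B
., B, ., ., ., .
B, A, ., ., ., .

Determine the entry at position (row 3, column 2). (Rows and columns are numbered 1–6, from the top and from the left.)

C

At row 1, column 3: row 1 has {C,E}; column 3 has {A,B,F}; that leaves D.
At row 2, column 1: row 2 has {A,C,F}; column 1 has {A,B,C,E}; that leaves D.
At row 2, column 2: row 2 has {A,C,D,F}; column 2 has {A,B}; that leaves E.
At row 2, column 4: row 2 has {A,C,D,E,F}; column 4 has {C}; that leaves B.
At row 4, column 2: row 4 has {B,C,E,F}; column 2 has {A,B,E}; that leaves D.
At row 4, column 5: row 4 has {B,C,D,E,F}; column 5 has {C,E}; that leaves A.
At row 5, column 1: row 5 has {B}; column 1 has {A,B,C,D,E}; that leaves F.
At row 5, column 5: row 5 has {B,F}; column 5 has {A,C,E}; that leaves D.
At row 6, column 5: row 6 has {A,B}; column 5 has {A,C,D,E}; that leaves F.
At row 1, column 2: row 1 has {C,D,E}; column 2 has {A,B,D,E}; that leaves F.
At row 1, column 4: row 1 has {C,D,E,F}; column 4 has {B,C}; that leaves A.
At row 1, column 5: row 1 has {A,C,D,E,F}; column 5 has {A,C,D,E,F}; that leaves B.
At row 3, column 2: row 3 has {A,B,E}; column 2 has {A,B,D,E,F}; that leaves C.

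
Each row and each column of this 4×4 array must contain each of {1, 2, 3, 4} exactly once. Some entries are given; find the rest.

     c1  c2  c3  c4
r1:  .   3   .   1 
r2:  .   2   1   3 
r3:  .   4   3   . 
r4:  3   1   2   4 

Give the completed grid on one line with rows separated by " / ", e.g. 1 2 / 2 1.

(r1,c3): row 1 has {1,3}; column 3 has {1,2,3}, so it must be 4.
(r2,c1): row 2 has {1,2,3}; column 1 has {3}, so it must be 4.
(r3,c4): row 3 has {3,4}; column 4 has {1,3,4}, so it must be 2.
(r1,c1): row 1 has {1,3,4}; column 1 has {3,4}, so it must be 2.
(r3,c1): row 3 has {2,3,4}; column 1 has {2,3,4}, so it must be 1.

2 3 4 1 / 4 2 1 3 / 1 4 3 2 / 3 1 2 4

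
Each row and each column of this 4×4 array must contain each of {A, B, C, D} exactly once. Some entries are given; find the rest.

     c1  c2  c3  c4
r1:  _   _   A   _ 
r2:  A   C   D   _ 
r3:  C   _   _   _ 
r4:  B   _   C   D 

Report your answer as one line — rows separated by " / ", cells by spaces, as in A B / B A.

D B A C / A C D B / C D B A / B A C D

(r1,c1) = D
(r1,c2) = B
(r1,c4) = C
(r2,c4) = B
(r3,c3) = B
(r3,c4) = A
(r4,c2) = A
(r3,c2) = D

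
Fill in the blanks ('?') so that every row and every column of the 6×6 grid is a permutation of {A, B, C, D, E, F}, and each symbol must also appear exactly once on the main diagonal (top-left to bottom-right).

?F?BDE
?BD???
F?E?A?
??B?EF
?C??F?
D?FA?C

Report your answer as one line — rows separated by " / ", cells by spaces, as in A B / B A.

(r1,c1) = A
(r1,c3) = C
(r2,c5) = C
(r2,c6) = A
(r3,c2) = D
(r3,c4) = C
(r3,c6) = B
(r4,c1) = C
(r4,c2) = A
(r4,c4) = D
(r5,c3) = A
(r5,c4) = E
(r5,c6) = D
(r6,c2) = E
(r6,c5) = B
(r2,c1) = E
(r2,c4) = F
(r5,c1) = B

A F C B D E / E B D F C A / F D E C A B / C A B D E F / B C A E F D / D E F A B C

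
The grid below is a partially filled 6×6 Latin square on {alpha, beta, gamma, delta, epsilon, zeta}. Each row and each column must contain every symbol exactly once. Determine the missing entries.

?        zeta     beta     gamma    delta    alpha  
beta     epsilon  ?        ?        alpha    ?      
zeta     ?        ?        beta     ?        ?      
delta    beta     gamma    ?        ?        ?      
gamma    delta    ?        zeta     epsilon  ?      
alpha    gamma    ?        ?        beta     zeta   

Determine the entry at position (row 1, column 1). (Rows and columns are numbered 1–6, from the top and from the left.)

epsilon

(r1,c1) = epsilon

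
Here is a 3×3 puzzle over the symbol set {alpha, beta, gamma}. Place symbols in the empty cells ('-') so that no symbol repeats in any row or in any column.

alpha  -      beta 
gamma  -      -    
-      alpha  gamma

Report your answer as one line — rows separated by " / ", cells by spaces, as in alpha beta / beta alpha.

alpha gamma beta / gamma beta alpha / beta alpha gamma

(r1,c2) = gamma
(r2,c2) = beta
(r2,c3) = alpha
(r3,c1) = beta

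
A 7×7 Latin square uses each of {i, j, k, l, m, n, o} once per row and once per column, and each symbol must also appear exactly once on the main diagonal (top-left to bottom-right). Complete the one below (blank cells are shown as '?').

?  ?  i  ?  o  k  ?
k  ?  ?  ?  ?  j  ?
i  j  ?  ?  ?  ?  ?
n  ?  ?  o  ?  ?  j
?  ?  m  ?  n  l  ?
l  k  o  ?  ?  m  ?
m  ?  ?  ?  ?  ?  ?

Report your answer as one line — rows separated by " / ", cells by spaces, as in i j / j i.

j n i l o k m / k l n m i j o / i j k n m o l / n m l o k i j / o i m j n l k / l k o i j m n / m o j k l n i

(r1,c1) = j
(r4,c6) = i
(r5,c1) = o
(r5,c2) = i
(r5,c7) = k
(r2,c2) = l
(r2,c3) = n
(r3,c3) = k
(r4,c2) = m
(r4,c3) = l
(r4,c5) = k
(r5,c4) = j
(r7,c3) = j
(r7,c7) = i
(r1,c2) = n
(r6,c7) = n
(r7,c2) = o
(r7,c5) = l
(r7,c6) = n
(r3,c5) = m
(r3,c6) = o
(r3,c7) = l
(r6,c4) = i
(r6,c5) = j
(r7,c4) = k
(r1,c7) = m
(r2,c4) = m
(r2,c5) = i
(r2,c7) = o
(r3,c4) = n
(r1,c4) = l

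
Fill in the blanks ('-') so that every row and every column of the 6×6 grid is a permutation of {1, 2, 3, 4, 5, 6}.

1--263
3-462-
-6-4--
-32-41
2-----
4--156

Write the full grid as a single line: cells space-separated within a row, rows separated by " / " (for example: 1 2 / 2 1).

1 4 5 2 6 3 / 3 1 4 6 2 5 / 5 6 1 4 3 2 / 6 3 2 5 4 1 / 2 5 6 3 1 4 / 4 2 3 1 5 6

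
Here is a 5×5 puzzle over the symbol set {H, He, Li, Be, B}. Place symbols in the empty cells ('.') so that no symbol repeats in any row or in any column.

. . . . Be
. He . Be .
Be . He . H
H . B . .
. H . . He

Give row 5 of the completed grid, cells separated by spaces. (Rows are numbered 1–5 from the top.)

(r4,c5) = Li
(r2,c5) = B
(r4,c2) = Be
(r4,c4) = He
(r2,c1) = Li
(r2,c3) = H
(r5,c1) = B
(r5,c4) = Li
(r1,c1) = He
(r1,c3) = Li
(r3,c4) = B
(r5,c3) = Be

B H Be Li He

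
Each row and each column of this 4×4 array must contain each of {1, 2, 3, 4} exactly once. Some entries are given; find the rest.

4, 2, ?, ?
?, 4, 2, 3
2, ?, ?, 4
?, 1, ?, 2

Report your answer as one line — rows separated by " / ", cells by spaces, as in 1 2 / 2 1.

4 2 3 1 / 1 4 2 3 / 2 3 1 4 / 3 1 4 2

At row 1, column 4: row 1 has {2,4}; column 4 has {2,3,4}; that leaves 1.
At row 2, column 1: row 2 has {2,3,4}; column 1 has {2,4}; that leaves 1.
At row 3, column 2: row 3 has {2,4}; column 2 has {1,2,4}; that leaves 3.
At row 3, column 3: row 3 has {2,3,4}; column 3 has {2}; that leaves 1.
At row 4, column 1: row 4 has {1,2}; column 1 has {1,2,4}; that leaves 3.
At row 4, column 3: row 4 has {1,2,3}; column 3 has {1,2}; that leaves 4.
At row 1, column 3: row 1 has {1,2,4}; column 3 has {1,2,4}; that leaves 3.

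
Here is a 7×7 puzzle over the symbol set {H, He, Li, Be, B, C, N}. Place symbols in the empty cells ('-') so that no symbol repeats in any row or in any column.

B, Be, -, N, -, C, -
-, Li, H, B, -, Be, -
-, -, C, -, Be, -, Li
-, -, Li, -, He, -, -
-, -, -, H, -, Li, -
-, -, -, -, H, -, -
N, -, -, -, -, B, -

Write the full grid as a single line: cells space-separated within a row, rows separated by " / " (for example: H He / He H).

row 1 has {Be,B,C,N}; column 3 has {H,Li,C} — only He is left for (r1,c3).
row 1 has {He,Be,B,C,N}; column 5 has {H,He,Be} — only Li is left for (r1,c5).
row 1 has {He,Li,Be,B,C,N}; column 7 has {Li} — only H is left for (r1,c7).
row 3 has {Li,Be,C}; column 4 has {H,B,N} — only He is left for (r3,c4).
row 7 has {B,N}; column 3 has {H,He,Li,C} — only Be is left for (r7,c3).
row 7 has {Be,B,N}; column 5 has {H,He,Li,Be} — only C is left for (r7,c5).
row 7 has {Be,B,C,N}; column 7 has {H,Li} — only He is left for (r7,c7).
row 2 has {H,Li,Be,B}; column 5 has {H,He,Li,Be,C} — only N is left for (r2,c5).
row 2 has {H,Li,Be,B,N}; column 7 has {H,He,Li} — only C is left for (r2,c7).
row 3 has {He,Li,Be,C}; column 1 has {B,N} — only H is left for (r3,c1).
row 3 has {H,He,Li,Be,C}; column 6 has {Li,Be,B,C} — only N is left for (r3,c6).
row 4 has {He,Li}; column 6 has {Li,Be,B,C,N} — only H is left for (r4,c6).
row 5 has {H,Li}; column 5 has {H,He,Li,Be,C,N} — only B is left for (r5,c5).
row 6 has {H}; column 6 has {H,Li,Be,B,C,N} — only He is left for (r6,c6).
row 7 has {He,Be,B,C,N}; column 2 has {Li,Be} — only H is left for (r7,c2).
row 7 has {H,He,Be,B,C,N}; column 4 has {H,He,B,N} — only Li is left for (r7,c4).
row 2 has {H,Li,Be,B,C,N}; column 1 has {H,B,N} — only He is left for (r2,c1).
row 3 has {H,He,Li,Be,C,N}; column 2 has {H,Li,Be} — only B is left for (r3,c2).
row 5 has {H,Li,B}; column 3 has {H,He,Li,Be,C} — only N is left for (r5,c3).
row 5 has {H,Li,B,N}; column 7 has {H,He,Li,C} — only Be is left for (r5,c7).
row 6 has {H,He}; column 3 has {H,He,Li,Be,C,N} — only B is left for (r6,c3).
row 6 has {H,He,B}; column 7 has {H,He,Li,Be,C} — only N is left for (r6,c7).
row 4 has {H,He,Li}; column 7 has {H,He,Li,Be,C,N} — only B is left for (r4,c7).
row 5 has {H,Li,Be,B,N}; column 1 has {H,He,B,N} — only C is left for (r5,c1).
row 5 has {H,Li,Be,B,C,N}; column 2 has {H,Li,Be,B} — only He is left for (r5,c2).
row 6 has {H,He,B,N}; column 2 has {H,He,Li,Be,B} — only C is left for (r6,c2).
row 6 has {H,He,B,C,N}; column 4 has {H,He,Li,B,N} — only Be is left for (r6,c4).
row 4 has {H,He,Li,B}; column 1 has {H,He,B,C,N} — only Be is left for (r4,c1).
row 4 has {H,He,Li,Be,B}; column 2 has {H,He,Li,Be,B,C} — only N is left for (r4,c2).
row 4 has {H,He,Li,Be,B,N}; column 4 has {H,He,Li,Be,B,N} — only C is left for (r4,c4).
row 6 has {H,He,Be,B,C,N}; column 1 has {H,He,Be,B,C,N} — only Li is left for (r6,c1).

B Be He N Li C H / He Li H B N Be C / H B C He Be N Li / Be N Li C He H B / C He N H B Li Be / Li C B Be H He N / N H Be Li C B He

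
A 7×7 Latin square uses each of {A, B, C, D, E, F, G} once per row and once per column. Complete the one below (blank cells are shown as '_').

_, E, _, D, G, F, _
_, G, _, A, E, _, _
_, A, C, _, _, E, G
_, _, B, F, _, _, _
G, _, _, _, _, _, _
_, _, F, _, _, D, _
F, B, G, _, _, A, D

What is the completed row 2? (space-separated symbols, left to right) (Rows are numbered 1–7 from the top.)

(r1,c3) = A
(r2,c3) = D
(r3,c4) = B
(r5,c3) = E
(r5,c4) = C
(r5,c6) = B
(r6,c2) = C
(r7,c4) = E
(r7,c5) = C
(r2,c6) = C
(r3,c1) = D
(r3,c5) = F
(r4,c2) = D
(r4,c5) = A
(r4,c6) = G
(r5,c2) = F
(r5,c5) = D
(r5,c7) = A
(r6,c4) = G
(r6,c5) = B
(r6,c7) = E
(r2,c1) = B
(r2,c7) = F

B G D A E C F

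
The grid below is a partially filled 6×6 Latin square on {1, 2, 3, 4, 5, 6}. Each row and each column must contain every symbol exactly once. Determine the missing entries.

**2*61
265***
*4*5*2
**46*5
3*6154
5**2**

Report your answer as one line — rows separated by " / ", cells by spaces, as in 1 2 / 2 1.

(r1,c1) = 4
(r1,c4) = 3
(r2,c4) = 4
(r2,c6) = 3
(r4,c1) = 1
(r5,c2) = 2
(r6,c6) = 6
(r1,c2) = 5
(r2,c5) = 1
(r3,c1) = 6
(r3,c5) = 3
(r4,c2) = 3
(r4,c5) = 2
(r6,c2) = 1
(r6,c3) = 3
(r6,c5) = 4
(r3,c3) = 1

4 5 2 3 6 1 / 2 6 5 4 1 3 / 6 4 1 5 3 2 / 1 3 4 6 2 5 / 3 2 6 1 5 4 / 5 1 3 2 4 6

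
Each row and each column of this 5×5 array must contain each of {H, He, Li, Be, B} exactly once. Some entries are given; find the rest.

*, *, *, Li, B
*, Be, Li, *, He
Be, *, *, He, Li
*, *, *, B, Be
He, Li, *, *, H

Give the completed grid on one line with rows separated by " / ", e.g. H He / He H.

H He Be Li B / B Be Li H He / Be B H He Li / Li H He B Be / He Li B Be H

row 1 has {Li,B}; column 1 has {He,Be} — only H is left for (r1,c1).
row 1 has {H,Li,B}; column 2 has {Li,Be} — only He is left for (r1,c2).
row 1 has {H,He,Li,B}; column 3 has {Li} — only Be is left for (r1,c3).
row 2 has {He,Li,Be}; column 1 has {H,He,Be} — only B is left for (r2,c1).
row 2 has {He,Li,Be,B}; column 4 has {He,Li,B} — only H is left for (r2,c4).
row 4 has {Be,B}; column 1 has {H,He,Be,B} — only Li is left for (r4,c1).
row 4 has {Li,Be,B}; column 2 has {He,Li,Be} — only H is left for (r4,c2).
row 4 has {H,Li,Be,B}; column 3 has {Li,Be} — only He is left for (r4,c3).
row 5 has {H,He,Li}; column 3 has {He,Li,Be} — only B is left for (r5,c3).
row 5 has {H,He,Li,B}; column 4 has {H,He,Li,B} — only Be is left for (r5,c4).
row 3 has {He,Li,Be}; column 2 has {H,He,Li,Be} — only B is left for (r3,c2).
row 3 has {He,Li,Be,B}; column 3 has {He,Li,Be,B} — only H is left for (r3,c3).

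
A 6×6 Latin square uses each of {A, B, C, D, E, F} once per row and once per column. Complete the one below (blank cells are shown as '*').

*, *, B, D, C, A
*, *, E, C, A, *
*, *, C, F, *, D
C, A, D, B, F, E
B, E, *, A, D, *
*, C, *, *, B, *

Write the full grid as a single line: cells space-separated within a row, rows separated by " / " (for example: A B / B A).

row 1 has {A,B,C,D}; column 2 has {A,C,E} — only F is left for (r1,c2).
row 3 has {C,D,F}; column 2 has {A,C,E,F} — only B is left for (r3,c2).
row 3 has {B,C,D,F}; column 5 has {A,B,C,D,F} — only E is left for (r3,c5).
row 5 has {A,B,D,E}; column 3 has {B,C,D,E} — only F is left for (r5,c3).
row 5 has {A,B,D,E,F}; column 6 has {A,D,E} — only C is left for (r5,c6).
row 6 has {B,C}; column 3 has {B,C,D,E,F} — only A is left for (r6,c3).
row 6 has {A,B,C}; column 4 has {A,B,C,D,F} — only E is left for (r6,c4).
row 6 has {A,B,C,E}; column 6 has {A,C,D,E} — only F is left for (r6,c6).
row 1 has {A,B,C,D,F}; column 1 has {B,C} — only E is left for (r1,c1).
row 2 has {A,C,E}; column 2 has {A,B,C,E,F} — only D is left for (r2,c2).
row 2 has {A,C,D,E}; column 6 has {A,C,D,E,F} — only B is left for (r2,c6).
row 3 has {B,C,D,E,F}; column 1 has {B,C,E} — only A is left for (r3,c1).
row 6 has {A,B,C,E,F}; column 1 has {A,B,C,E} — only D is left for (r6,c1).
row 2 has {A,B,C,D,E}; column 1 has {A,B,C,D,E} — only F is left for (r2,c1).

E F B D C A / F D E C A B / A B C F E D / C A D B F E / B E F A D C / D C A E B F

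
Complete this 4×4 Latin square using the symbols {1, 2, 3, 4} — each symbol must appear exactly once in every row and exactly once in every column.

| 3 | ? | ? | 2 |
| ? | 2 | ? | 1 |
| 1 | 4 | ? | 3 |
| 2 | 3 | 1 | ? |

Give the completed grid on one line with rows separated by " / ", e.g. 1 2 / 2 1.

row 1 has {2,3}; column 2 has {2,3,4} — only 1 is left for (r1,c2).
row 1 has {1,2,3}; column 3 has {1} — only 4 is left for (r1,c3).
row 2 has {1,2}; column 1 has {1,2,3} — only 4 is left for (r2,c1).
row 2 has {1,2,4}; column 3 has {1,4} — only 3 is left for (r2,c3).
row 3 has {1,3,4}; column 3 has {1,3,4} — only 2 is left for (r3,c3).
row 4 has {1,2,3}; column 4 has {1,2,3} — only 4 is left for (r4,c4).

3 1 4 2 / 4 2 3 1 / 1 4 2 3 / 2 3 1 4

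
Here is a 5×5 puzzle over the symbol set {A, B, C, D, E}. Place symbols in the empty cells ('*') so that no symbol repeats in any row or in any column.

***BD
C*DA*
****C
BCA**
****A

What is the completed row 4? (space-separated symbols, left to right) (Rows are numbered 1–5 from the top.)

B C A D E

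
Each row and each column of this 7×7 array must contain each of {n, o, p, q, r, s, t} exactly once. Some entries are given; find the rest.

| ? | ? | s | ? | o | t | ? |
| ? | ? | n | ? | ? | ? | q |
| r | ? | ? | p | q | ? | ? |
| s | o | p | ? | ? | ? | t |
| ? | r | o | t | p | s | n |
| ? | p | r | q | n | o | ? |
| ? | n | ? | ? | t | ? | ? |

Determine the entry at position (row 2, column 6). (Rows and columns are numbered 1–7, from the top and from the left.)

r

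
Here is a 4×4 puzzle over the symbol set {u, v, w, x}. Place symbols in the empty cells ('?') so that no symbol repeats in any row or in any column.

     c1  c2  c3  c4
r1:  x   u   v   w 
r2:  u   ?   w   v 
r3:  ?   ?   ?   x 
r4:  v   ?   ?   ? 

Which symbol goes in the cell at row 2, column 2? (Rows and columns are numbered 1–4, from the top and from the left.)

x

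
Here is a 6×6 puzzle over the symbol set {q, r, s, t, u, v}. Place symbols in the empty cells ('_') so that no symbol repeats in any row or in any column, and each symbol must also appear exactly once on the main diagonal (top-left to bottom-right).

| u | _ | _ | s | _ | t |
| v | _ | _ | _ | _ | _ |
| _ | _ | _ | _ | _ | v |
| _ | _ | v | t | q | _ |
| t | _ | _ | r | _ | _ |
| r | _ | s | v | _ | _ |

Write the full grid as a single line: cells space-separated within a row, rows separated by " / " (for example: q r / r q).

(r4,c1) = s
(r6,c6) = q
(r3,c1) = q
(r3,c3) = r
(r3,c4) = u
(r1,c3) = q
(r2,c2) = s
(r2,c4) = q
(r3,c2) = t
(r3,c5) = s
(r5,c3) = u
(r5,c5) = v
(r5,c6) = s
(r6,c2) = u
(r6,c5) = t
(r1,c5) = r
(r2,c3) = t
(r2,c5) = u
(r2,c6) = r
(r4,c2) = r
(r4,c6) = u
(r5,c2) = q
(r1,c2) = v

u v q s r t / v s t q u r / q t r u s v / s r v t q u / t q u r v s / r u s v t q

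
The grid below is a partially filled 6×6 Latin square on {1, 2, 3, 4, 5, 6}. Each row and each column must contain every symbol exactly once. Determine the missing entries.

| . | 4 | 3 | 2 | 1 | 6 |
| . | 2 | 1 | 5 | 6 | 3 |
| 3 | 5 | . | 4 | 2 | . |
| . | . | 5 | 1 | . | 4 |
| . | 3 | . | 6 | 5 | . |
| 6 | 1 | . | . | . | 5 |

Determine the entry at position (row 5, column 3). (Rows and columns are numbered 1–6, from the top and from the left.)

4

(r1,c1): row 1 has {1,2,3,4,6}; column 1 has {3,6}, so it must be 5.
(r2,c1): row 2 has {1,2,3,5,6}; column 1 has {3,5,6}, so it must be 4.
(r3,c3): row 3 has {2,3,4,5}; column 3 has {1,3,5}, so it must be 6.
(r3,c6): row 3 has {2,3,4,5,6}; column 6 has {3,4,5,6}, so it must be 1.
(r4,c1): row 4 has {1,4,5}; column 1 has {3,4,5,6}, so it must be 2.
(r4,c2): row 4 has {1,2,4,5}; column 2 has {1,2,3,4,5}, so it must be 6.
(r4,c5): row 4 has {1,2,4,5,6}; column 5 has {1,2,5,6}, so it must be 3.
(r5,c1): row 5 has {3,5,6}; column 1 has {2,3,4,5,6}, so it must be 1.
(r5,c6): row 5 has {1,3,5,6}; column 6 has {1,3,4,5,6}, so it must be 2.
(r6,c4): row 6 has {1,5,6}; column 4 has {1,2,4,5,6}, so it must be 3.
(r6,c5): row 6 has {1,3,5,6}; column 5 has {1,2,3,5,6}, so it must be 4.
(r5,c3): row 5 has {1,2,3,5,6}; column 3 has {1,3,5,6}, so it must be 4.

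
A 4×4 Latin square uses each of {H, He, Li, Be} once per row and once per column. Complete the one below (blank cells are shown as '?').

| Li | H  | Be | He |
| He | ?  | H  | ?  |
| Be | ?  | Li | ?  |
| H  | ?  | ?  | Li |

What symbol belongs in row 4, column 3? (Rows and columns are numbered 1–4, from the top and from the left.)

(r2,c4) = Be
(r3,c2) = He
(r3,c4) = H
(r4,c2) = Be
(r4,c3) = He

He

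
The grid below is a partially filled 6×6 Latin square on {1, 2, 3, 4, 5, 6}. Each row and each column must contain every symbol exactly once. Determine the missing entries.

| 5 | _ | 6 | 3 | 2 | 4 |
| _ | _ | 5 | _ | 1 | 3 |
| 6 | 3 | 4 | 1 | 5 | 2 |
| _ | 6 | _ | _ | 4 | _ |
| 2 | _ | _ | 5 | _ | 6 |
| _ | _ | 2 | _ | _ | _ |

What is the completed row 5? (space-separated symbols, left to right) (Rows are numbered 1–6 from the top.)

(r1,c2) = 1
(r2,c1) = 4
(r2,c2) = 2
(r2,c4) = 6
(r4,c4) = 2
(r5,c2) = 4
(r5,c5) = 3
(r6,c2) = 5
(r6,c4) = 4
(r6,c5) = 6
(r6,c6) = 1
(r4,c6) = 5
(r5,c3) = 1

2 4 1 5 3 6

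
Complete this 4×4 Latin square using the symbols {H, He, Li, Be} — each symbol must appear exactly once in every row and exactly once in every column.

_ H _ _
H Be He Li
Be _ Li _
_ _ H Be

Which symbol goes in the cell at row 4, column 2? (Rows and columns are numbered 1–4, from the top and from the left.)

Li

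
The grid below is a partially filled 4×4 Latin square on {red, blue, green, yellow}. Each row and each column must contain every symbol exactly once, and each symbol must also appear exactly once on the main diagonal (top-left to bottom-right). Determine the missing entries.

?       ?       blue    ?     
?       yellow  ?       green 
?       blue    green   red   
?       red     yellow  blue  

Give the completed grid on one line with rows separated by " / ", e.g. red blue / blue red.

red green blue yellow / blue yellow red green / yellow blue green red / green red yellow blue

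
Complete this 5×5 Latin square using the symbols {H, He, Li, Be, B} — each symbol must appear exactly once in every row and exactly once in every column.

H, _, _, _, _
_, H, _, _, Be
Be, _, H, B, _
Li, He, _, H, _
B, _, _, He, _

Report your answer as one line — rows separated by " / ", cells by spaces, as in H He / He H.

H B He Be Li / He H B Li Be / Be Li H B He / Li He Be H B / B Be Li He H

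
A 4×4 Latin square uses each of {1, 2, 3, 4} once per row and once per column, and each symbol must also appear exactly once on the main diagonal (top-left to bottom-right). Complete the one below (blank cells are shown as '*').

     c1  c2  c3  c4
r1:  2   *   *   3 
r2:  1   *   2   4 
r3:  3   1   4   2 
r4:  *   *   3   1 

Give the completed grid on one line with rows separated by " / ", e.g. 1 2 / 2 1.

2 4 1 3 / 1 3 2 4 / 3 1 4 2 / 4 2 3 1

(r1,c2): row 1 has {2,3}; column 2 has {1}, so it must be 4.
(r1,c3): row 1 has {2,3,4}; column 3 has {2,3,4}, so it must be 1.
(r2,c2): row 2 has {1,2,4}; column 2 has {1,4}; the diagonal has {1,2,4}, so it must be 3.
(r4,c1): row 4 has {1,3}; column 1 has {1,2,3}, so it must be 4.
(r4,c2): row 4 has {1,3,4}; column 2 has {1,3,4}, so it must be 2.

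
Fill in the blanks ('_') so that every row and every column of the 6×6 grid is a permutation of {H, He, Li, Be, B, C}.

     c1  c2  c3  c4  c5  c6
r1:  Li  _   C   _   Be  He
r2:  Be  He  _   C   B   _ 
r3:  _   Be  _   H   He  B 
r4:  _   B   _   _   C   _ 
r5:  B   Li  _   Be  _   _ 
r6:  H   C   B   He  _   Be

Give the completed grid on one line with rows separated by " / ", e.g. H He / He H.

Li H C B Be He / Be He H C B Li / C Be Li H He B / He B Be Li C H / B Li He Be H C / H C B He Li Be

(r1,c2) = H
(r1,c4) = B
(r3,c1) = C
(r3,c3) = Li
(r4,c1) = He
(r4,c4) = Li
(r4,c6) = H
(r5,c5) = H
(r5,c6) = C
(r6,c5) = Li
(r2,c3) = H
(r2,c6) = Li
(r4,c3) = Be
(r5,c3) = He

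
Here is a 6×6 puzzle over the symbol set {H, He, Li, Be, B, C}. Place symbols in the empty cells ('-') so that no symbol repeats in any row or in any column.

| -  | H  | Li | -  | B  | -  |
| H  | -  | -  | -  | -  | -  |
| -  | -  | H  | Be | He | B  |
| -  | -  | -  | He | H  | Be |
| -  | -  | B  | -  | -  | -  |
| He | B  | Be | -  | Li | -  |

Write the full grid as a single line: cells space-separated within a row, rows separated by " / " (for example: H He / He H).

(r1,c4) = C
(r1,c6) = He
(r4,c3) = C
(r6,c4) = H
(r6,c6) = C
(r1,c1) = Be
(r2,c3) = He
(r2,c6) = Li
(r4,c2) = Li
(r5,c4) = Li
(r5,c6) = H
(r2,c4) = B
(r3,c2) = C
(r4,c1) = B
(r5,c1) = C
(r5,c5) = Be
(r2,c2) = Be
(r2,c5) = C
(r3,c1) = Li
(r5,c2) = He

Be H Li C B He / H Be He B C Li / Li C H Be He B / B Li C He H Be / C He B Li Be H / He B Be H Li C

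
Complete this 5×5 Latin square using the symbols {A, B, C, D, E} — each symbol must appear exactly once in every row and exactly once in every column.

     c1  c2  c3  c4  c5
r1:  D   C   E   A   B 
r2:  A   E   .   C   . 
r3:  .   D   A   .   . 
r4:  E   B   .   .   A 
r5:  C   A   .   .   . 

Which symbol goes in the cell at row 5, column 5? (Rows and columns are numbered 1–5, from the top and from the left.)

At row 2, column 5: row 2 has {A,C,E}; column 5 has {A,B}; that leaves D.
At row 3, column 1: row 3 has {A,D}; column 1 has {A,C,D,E}; that leaves B.
At row 3, column 4: row 3 has {A,B,D}; column 4 has {A,C}; that leaves E.
At row 3, column 5: row 3 has {A,B,D,E}; column 5 has {A,B,D}; that leaves C.
At row 4, column 4: row 4 has {A,B,E}; column 4 has {A,C,E}; that leaves D.
At row 5, column 4: row 5 has {A,C}; column 4 has {A,C,D,E}; that leaves B.
At row 5, column 5: row 5 has {A,B,C}; column 5 has {A,B,C,D}; that leaves E.

E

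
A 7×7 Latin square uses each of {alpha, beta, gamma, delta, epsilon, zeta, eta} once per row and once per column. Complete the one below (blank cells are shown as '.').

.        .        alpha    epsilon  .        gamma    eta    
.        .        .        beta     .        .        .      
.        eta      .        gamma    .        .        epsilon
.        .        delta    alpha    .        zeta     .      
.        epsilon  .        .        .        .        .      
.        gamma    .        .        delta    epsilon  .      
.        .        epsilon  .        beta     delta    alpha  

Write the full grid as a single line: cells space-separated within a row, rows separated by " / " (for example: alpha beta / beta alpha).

beta delta alpha epsilon zeta gamma eta / zeta alpha gamma beta epsilon eta delta / delta eta zeta gamma alpha beta epsilon / epsilon beta delta alpha eta zeta gamma / eta epsilon beta delta gamma alpha zeta / alpha gamma eta zeta delta epsilon beta / gamma zeta epsilon eta beta delta alpha

row 1 has {alpha,gamma,epsilon,eta}; column 5 has {beta,delta} — only zeta is left for (r1,c5).
row 3 has {gamma,epsilon,eta}; column 5 has {beta,delta,zeta} — only alpha is left for (r3,c5).
row 3 has {alpha,gamma,epsilon,eta}; column 6 has {gamma,delta,epsilon,zeta} — only beta is left for (r3,c6).
row 4 has {alpha,delta,zeta}; column 2 has {gamma,epsilon,eta} — only beta is left for (r4,c2).
row 4 has {alpha,beta,delta,zeta}; column 7 has {alpha,epsilon,eta} — only gamma is left for (r4,c7).
row 7 has {alpha,beta,delta,epsilon}; column 2 has {beta,gamma,epsilon,eta} — only zeta is left for (r7,c2).
row 7 has {alpha,beta,delta,epsilon,zeta}; column 4 has {alpha,beta,gamma,epsilon} — only eta is left for (r7,c4).
row 1 has {alpha,gamma,epsilon,zeta,eta}; column 2 has {beta,gamma,epsilon,zeta,eta} — only delta is left for (r1,c2).
row 2 has {beta}; column 2 has {beta,gamma,delta,epsilon,zeta,eta} — only alpha is left for (r2,c2).
row 2 has {alpha,beta}; column 6 has {beta,gamma,delta,epsilon,zeta} — only eta is left for (r2,c6).
row 3 has {alpha,beta,gamma,epsilon,eta}; column 3 has {alpha,delta,epsilon} — only zeta is left for (r3,c3).
row 5 has {epsilon}; column 6 has {beta,gamma,delta,epsilon,zeta,eta} — only alpha is left for (r5,c6).
row 6 has {gamma,delta,epsilon}; column 4 has {alpha,beta,gamma,epsilon,eta} — only zeta is left for (r6,c4).
row 6 has {gamma,delta,epsilon,zeta}; column 7 has {alpha,gamma,epsilon,eta} — only beta is left for (r6,c7).
row 7 has {alpha,beta,delta,epsilon,zeta,eta}; column 1 is empty so far — only gamma is left for (r7,c1).
row 1 has {alpha,gamma,delta,epsilon,zeta,eta}; column 1 has {gamma} — only beta is left for (r1,c1).
row 2 has {alpha,beta,eta}; column 3 has {alpha,delta,epsilon,zeta} — only gamma is left for (r2,c3).
row 2 has {alpha,beta,gamma,eta}; column 5 has {alpha,beta,delta,zeta} — only epsilon is left for (r2,c5).
row 3 has {alpha,beta,gamma,epsilon,zeta,eta}; column 1 has {beta,gamma} — only delta is left for (r3,c1).
row 4 has {alpha,beta,gamma,delta,zeta}; column 5 has {alpha,beta,delta,epsilon,zeta} — only eta is left for (r4,c5).
row 5 has {alpha,epsilon}; column 4 has {alpha,beta,gamma,epsilon,zeta,eta} — only delta is left for (r5,c4).
row 5 has {alpha,delta,epsilon}; column 5 has {alpha,beta,delta,epsilon,zeta,eta} — only gamma is left for (r5,c5).
row 5 has {alpha,gamma,delta,epsilon}; column 7 has {alpha,beta,gamma,epsilon,eta} — only zeta is left for (r5,c7).
row 6 has {beta,gamma,delta,epsilon,zeta}; column 3 has {alpha,gamma,delta,epsilon,zeta} — only eta is left for (r6,c3).
row 2 has {alpha,beta,gamma,epsilon,eta}; column 1 has {beta,gamma,delta} — only zeta is left for (r2,c1).
row 2 has {alpha,beta,gamma,epsilon,zeta,eta}; column 7 has {alpha,beta,gamma,epsilon,zeta,eta} — only delta is left for (r2,c7).
row 4 has {alpha,beta,gamma,delta,zeta,eta}; column 1 has {beta,gamma,delta,zeta} — only epsilon is left for (r4,c1).
row 5 has {alpha,gamma,delta,epsilon,zeta}; column 1 has {beta,gamma,delta,epsilon,zeta} — only eta is left for (r5,c1).
row 5 has {alpha,gamma,delta,epsilon,zeta,eta}; column 3 has {alpha,gamma,delta,epsilon,zeta,eta} — only beta is left for (r5,c3).
row 6 has {beta,gamma,delta,epsilon,zeta,eta}; column 1 has {beta,gamma,delta,epsilon,zeta,eta} — only alpha is left for (r6,c1).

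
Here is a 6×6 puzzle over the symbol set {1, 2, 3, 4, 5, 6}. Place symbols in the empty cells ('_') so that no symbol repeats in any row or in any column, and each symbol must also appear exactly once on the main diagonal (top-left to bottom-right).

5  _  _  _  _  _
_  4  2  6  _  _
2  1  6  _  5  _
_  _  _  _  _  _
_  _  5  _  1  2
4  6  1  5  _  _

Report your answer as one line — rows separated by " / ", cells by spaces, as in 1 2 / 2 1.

5 2 3 1 4 6 / 1 4 2 6 3 5 / 2 1 6 3 5 4 / 3 5 4 2 6 1 / 6 3 5 4 1 2 / 4 6 1 5 2 3

(r2,c5): row 2 has {2,4,6}; column 5 has {1,5}, so it must be 3.
(r5,c2): row 5 has {1,2,5}; column 2 has {1,4,6}, so it must be 3.
(r5,c4): row 5 has {1,2,3,5}; column 4 has {5,6}, so it must be 4.
(r6,c5): row 6 has {1,4,5,6}; column 5 has {1,3,5}, so it must be 2.
(r6,c6): row 6 has {1,2,4,5,6}; column 6 has {2}; the diagonal has {1,4,5,6}, so it must be 3.
(r1,c2): row 1 has {5}; column 2 has {1,3,4,6}, so it must be 2.
(r2,c1): row 2 has {2,3,4,6}; column 1 has {2,4,5}, so it must be 1.
(r2,c6): row 2 has {1,2,3,4,6}; column 6 has {2,3}, so it must be 5.
(r3,c4): row 3 has {1,2,5,6}; column 4 has {4,5,6}, so it must be 3.
(r3,c6): row 3 has {1,2,3,5,6}; column 6 has {2,3,5}, so it must be 4.
(r4,c2): row 4 is empty so far; column 2 has {1,2,3,4,6}, so it must be 5.
(r4,c4): row 4 has {5}; column 4 has {3,4,5,6}; the diagonal has {1,3,4,5,6}, so it must be 2.
(r5,c1): row 5 has {1,2,3,4,5}; column 1 has {1,2,4,5}, so it must be 6.
(r1,c4): row 1 has {2,5}; column 4 has {2,3,4,5,6}, so it must be 1.
(r1,c6): row 1 has {1,2,5}; column 6 has {2,3,4,5}, so it must be 6.
(r4,c1): row 4 has {2,5}; column 1 has {1,2,4,5,6}, so it must be 3.
(r4,c3): row 4 has {2,3,5}; column 3 has {1,2,5,6}, so it must be 4.
(r4,c5): row 4 has {2,3,4,5}; column 5 has {1,2,3,5}, so it must be 6.
(r4,c6): row 4 has {2,3,4,5,6}; column 6 has {2,3,4,5,6}, so it must be 1.
(r1,c3): row 1 has {1,2,5,6}; column 3 has {1,2,4,5,6}, so it must be 3.
(r1,c5): row 1 has {1,2,3,5,6}; column 5 has {1,2,3,5,6}, so it must be 4.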